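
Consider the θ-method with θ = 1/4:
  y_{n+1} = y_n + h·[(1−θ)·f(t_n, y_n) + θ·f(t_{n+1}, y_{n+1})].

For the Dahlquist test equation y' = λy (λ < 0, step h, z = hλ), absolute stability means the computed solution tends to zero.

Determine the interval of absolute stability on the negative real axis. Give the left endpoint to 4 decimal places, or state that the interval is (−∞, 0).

Set f=λy, z=hλ:
  y_{n+1} = y_n + z·[3/4·y_n + 1/4·y_{n+1}] ⇒ (1 − 1/4z)y_{n+1} = (1 + 3/4z)y_n
  so R(z) = (1 + 3/4z)/(1 − 1/4z).

Boundary: |R(x)|=1, x<0.
x=-0.53: |R|=0.5320
R=−1: 1+3/4x = −1+1/4x ⇒ -1/2x=2 ⇒ x=2/(-1/2)=-4.0000
Confirm numerically:
  x=-2.408: |R|=0.50312 <1
  x=-2.215: |R|=0.42558 <1
  x=-2.034: |R|=0.34836 <1
  x=-4.596: |R|=1.13867 >1
  x=-4.292: |R|=1.07043 >1
  x=-4.030: |R|=1.00747 >1
So |R|<1 on (-4.0000, 0).

z∈(-4.0000,0).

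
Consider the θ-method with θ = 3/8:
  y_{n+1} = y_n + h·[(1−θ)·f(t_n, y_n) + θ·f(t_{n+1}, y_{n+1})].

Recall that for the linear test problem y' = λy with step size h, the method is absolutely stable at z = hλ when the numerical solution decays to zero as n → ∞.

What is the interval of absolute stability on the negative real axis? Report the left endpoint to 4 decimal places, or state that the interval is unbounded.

(-8.0000, 0).

With y'=λy (z=hλ):
  y_{n+1} = y_n + z·[5/8·y_n + 3/8·y_{n+1}] ⇒ (1 − 3/8z)y_{n+1} = (1 + 5/8z)y_n
  ⇒ R(z) = (1 + 5/8z)/(1 − 3/8z).

Need |R(x)|<1, x<0.
x=-0.63: |R|=0.4904
R=−1: 1+5/8x = −1+3/8x ⇒ -1/4x=2 ⇒ x=2/(-1/4)=-8.0000
Confirm numerically:
  x=-7.072: |R|=0.93647 <1
  x=-6.483: |R|=0.88947 <1
  x=-6.291: |R|=0.87281 <1
  x=-3.350: |R|=0.48476 <1
  x=-8.561: |R|=1.03331 >1
  x=-8.088: |R|=1.00545 >1
  x=-8.044: |R|=1.00274 >1
Interval (-8.0000, 0).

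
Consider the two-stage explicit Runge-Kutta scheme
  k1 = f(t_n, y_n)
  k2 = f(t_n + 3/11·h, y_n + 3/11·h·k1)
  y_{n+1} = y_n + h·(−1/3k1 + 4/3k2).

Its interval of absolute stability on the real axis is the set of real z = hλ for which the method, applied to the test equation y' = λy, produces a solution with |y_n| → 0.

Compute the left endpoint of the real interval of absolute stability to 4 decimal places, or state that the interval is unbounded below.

left endpoint -2.7500.

On y'=λy, z=hλ:
  k1=λy_n ⇒ h·k1=z·y_n;  k2=λ(1+3/11z)y_n ⇒ h·k2=z(1+3/11z)y_n
  y_{n+1}/y_n = 1 − 1/3z + 4/3z(1+3/11z) = 1 + z + 4/11z²
  so R(z) = 1 + z + 4/11z².

Find x<0 with |R(x)|<1.
x=-1.38: |R|=0.3125
R=1: x+4/11x²=0 ⇒ x=−11/4=-2.7500; min R=1−1/(4·4/11)=0.3125>−1
Confirm numerically:
  x=-2.362: |R|=0.66674 <1
  x=-2.189: |R|=0.55344 <1
  x=-1.921: |R|=0.42091 <1
  x=-1.155: |R|=0.33010 <1
  x=-3.312: |R|=1.67685 >1
  x=-3.241: |R|=1.57867 >1
So |R|<1 on (-2.7500, 0).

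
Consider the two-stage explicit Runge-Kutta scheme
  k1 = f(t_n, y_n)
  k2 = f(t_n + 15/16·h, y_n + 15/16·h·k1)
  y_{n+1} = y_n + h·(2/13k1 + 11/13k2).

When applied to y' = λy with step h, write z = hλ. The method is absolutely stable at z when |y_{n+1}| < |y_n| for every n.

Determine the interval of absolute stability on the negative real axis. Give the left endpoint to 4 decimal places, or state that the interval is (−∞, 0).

On y'=λy, z=hλ:
  k1=λy_n ⇒ h·k1=z·y_n;  k2=λ(1+15/16z)y_n ⇒ h·k2=z(1+15/16z)y_n
  y_{n+1}/y_n = 1 + 2/13z + 11/13z(1+15/16z) = 1 + z + 165/208z²
  ⇒ R(z) = 1 + z + 165/208z².

Find x<0 with |R(x)|<1.
x=-0.38: |R|=0.7345
R=1: x+165/208x²=0 ⇒ x=−208/165=-1.2606; min R=1−1/(4·165/208)=0.6848>−1
Confirm numerically:
  x=-1.110: |R|=0.86739 <1
  x=-0.622: |R|=0.68490 <1
  x=-0.515: |R|=0.69539 <1
  x=-1.848: |R|=1.86110 >1
  x=-1.750: |R|=1.67939 >1
  x=-1.712: |R|=1.61303 >1
Stable set (-1.2606, 0).

z∈(-1.2606,0).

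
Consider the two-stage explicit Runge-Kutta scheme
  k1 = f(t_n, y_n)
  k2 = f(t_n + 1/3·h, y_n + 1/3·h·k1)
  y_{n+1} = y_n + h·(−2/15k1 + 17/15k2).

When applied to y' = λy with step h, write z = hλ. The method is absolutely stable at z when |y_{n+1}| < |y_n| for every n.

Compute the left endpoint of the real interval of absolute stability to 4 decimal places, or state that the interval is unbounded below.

On y'=λy, z=hλ:
  k1=λy_n ⇒ h·k1=z·y_n;  k2=λ(1+1/3z)y_n ⇒ h·k2=z(1+1/3z)y_n
  y_{n+1}/y_n = 1 − 2/15z + 17/15z(1+1/3z) = 1 + z + 17/45z²
  Hence R(z) = 1 + z + 17/45z².

Find x<0 with |R(x)|<1.
x=-0.4: |R|=0.6604
R=1: x+17/45x²=0 ⇒ x=−45/17=-2.6471; min R=1−1/(4·17/45)=0.3382>−1
Confirm numerically:
  x=-1.959: |R|=0.49079 <1
  x=-1.136: |R|=0.35152 <1
  x=-1.129: |R|=0.35253 <1
  x=-3.107: |R|=1.53986 >1
  x=-3.070: |R|=1.49052 >1
  x=-2.910: |R|=1.28906 >1
Stable set (-2.6471, 0).

z* = -2.6471.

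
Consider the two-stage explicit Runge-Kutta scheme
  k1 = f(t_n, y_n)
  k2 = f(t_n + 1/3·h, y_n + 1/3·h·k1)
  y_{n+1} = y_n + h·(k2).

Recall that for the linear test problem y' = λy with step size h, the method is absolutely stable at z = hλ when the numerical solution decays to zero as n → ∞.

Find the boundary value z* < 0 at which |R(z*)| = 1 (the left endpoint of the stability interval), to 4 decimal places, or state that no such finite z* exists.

z* = -3.0000.

Set f=λy, z=hλ:
  k1=λy_n ⇒ h·k1=z·y_n;  k2=λ(1+1/3z)y_n ⇒ h·k2=z(1+1/3z)y_n
  y_{n+1}/y_n = 1 + z(1+1/3z) = 1 + z + 1/3z²
  so R(z) = 1 + z + 1/3z².

Need |R(x)|<1, x<0.
x=-0.88: |R|=0.3781
R=1: x+1/3x²=0 ⇒ x=−3=-3.0000; min R=1−1/(4·1/3)=0.2500>−1
Confirm numerically:
  x=-2.800: |R|=0.81333 <1
  x=-2.673: |R|=0.70864 <1
  x=-2.540: |R|=0.61053 <1
  x=-2.384: |R|=0.51049 <1
  x=-3.109: |R|=1.11296 >1
  x=-3.062: |R|=1.06328 >1
Stable set (-3.0000, 0).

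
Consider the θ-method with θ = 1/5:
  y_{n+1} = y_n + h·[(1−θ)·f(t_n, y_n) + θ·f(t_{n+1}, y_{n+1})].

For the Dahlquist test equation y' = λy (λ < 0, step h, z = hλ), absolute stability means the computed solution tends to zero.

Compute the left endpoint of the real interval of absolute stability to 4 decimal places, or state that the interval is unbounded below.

z* = -3.3333.

Test eqn y'=λy, z=hλ:
  y_{n+1} = y_n + z·[4/5·y_n + 1/5·y_{n+1}] ⇒ (1 − 1/5z)y_{n+1} = (1 + 4/5z)y_n
  Hence R(z) = (1 + 4/5z)/(1 − 1/5z).

Solve |R(x)|<1 on ℝ⁻.
x=-1.29: |R|=0.0254
R=−1: 1+4/5x = −1+1/5x ⇒ -3/5x=2 ⇒ x=2/(-3/5)=-3.3333
Confirm numerically:
  x=-2.456: |R|=0.64700 <1
  x=-2.333: |R|=0.59075 <1
  x=-2.116: |R|=0.48679 <1
  x=-1.731: |R|=0.28584 <1
  x=-3.906: |R|=1.19290 >1
  x=-3.455: |R|=1.04317 >1
  x=-3.440: |R|=1.03791 >1
Stable set (-3.3333, 0).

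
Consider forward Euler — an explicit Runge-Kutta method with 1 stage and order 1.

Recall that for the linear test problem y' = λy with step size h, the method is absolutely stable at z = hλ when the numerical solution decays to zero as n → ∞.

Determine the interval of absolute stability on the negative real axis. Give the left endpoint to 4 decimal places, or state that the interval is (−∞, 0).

(-2.0000, 0).

With y'=λy (z=hλ):
  order 1, 1-stage ⇒ R(z)=1+z
  (e.g. R(-0.31)=0.69000, |R|=0.69000)

Find x<0 with |R(x)|<1.
x=-0.31: |R|=0.6900
|R(-1.82)|=0.8200 |R(-1.15)|=0.1500 |R(-0.72)|=0.2800
Bisect:
  x_lo=-2.7849 |R|=1.7849  x_hi=-0.2713 |R|=0.7287
  mid=-1.52810 |R|=0.52810 →hi
  mid=-2.15649 |R|=1.15649 →lo
  mid=-1.84229 |R|=0.84229 →hi
  mid=-1.99939 |R|=0.99939 →hi
  mid=-2.07794 |R|=1.07794 →lo
  mid=-2.03866 |R|=1.03866 →lo
  mid=-2.01903 |R|=1.01903 →lo
  mid=-2.00921 |R|=1.00921 →lo
  ...
  [-2.00000,-1.99985] ⇒ x*=-2.0000
Stable set (-2.0000, 0).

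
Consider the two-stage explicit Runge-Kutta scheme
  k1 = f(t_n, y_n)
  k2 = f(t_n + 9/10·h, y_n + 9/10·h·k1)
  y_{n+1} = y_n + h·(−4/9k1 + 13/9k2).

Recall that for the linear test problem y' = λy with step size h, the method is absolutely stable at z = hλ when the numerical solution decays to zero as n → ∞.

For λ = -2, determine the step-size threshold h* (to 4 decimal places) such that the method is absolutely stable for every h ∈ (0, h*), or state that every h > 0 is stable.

Test eqn y'=λy, z=hλ:
  k1=λy_n ⇒ h·k1=z·y_n;  k2=λ(1+9/10z)y_n ⇒ h·k2=z(1+9/10z)y_n
  y_{n+1}/y_n = 1 − 4/9z + 13/9z(1+9/10z) = 1 + z + 13/10z²
  Hence R(z) = 1 + z + 13/10z².

Find x<0 with |R(x)|<1.
x=-1.56: |R|=2.6037
R=1: x+13/10x²=0 ⇒ x=−10/13=-0.7692; min R=1−1/(4·13/10)=0.8077>−1
Confirm numerically:
  x=-0.628: |R|=0.88470 <1
  x=-0.570: |R|=0.85237 <1
  x=-0.528: |R|=0.83442 <1
  x=-0.877: |R|=1.12287 >1
  x=-0.865: |R|=1.10769 >1
Stable set (-0.7692, 0).

(-0.7692,0); λ=-2 ⇒ h* = (10/13)/2 = 0.3846.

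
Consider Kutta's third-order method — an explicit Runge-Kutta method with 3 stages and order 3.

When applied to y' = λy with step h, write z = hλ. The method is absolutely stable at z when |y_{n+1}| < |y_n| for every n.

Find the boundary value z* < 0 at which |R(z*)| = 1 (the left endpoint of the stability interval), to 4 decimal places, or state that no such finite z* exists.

Test eqn y'=λy, z=hλ:
  order 3, 3-stage ⇒ R(z)=1+z+z^2/2+z^3/6
  (e.g. R(-1.14)=0.26288, |R|=0.26288)

Find x<0 with |R(x)|<1.
x=-1.14: |R|=0.2629
|R(-1.58)|=0.0108 |R(-1.09)|=0.2882 |R(-0.77)|=0.4504
Bisect:
  x_lo=-3.3618 |R|=3.0432  x_hi=-0.1364 |R|=0.8725
  mid=-1.74907 |R|=0.11125 →hi
  mid=-2.55542 |R|=1.07155 →lo
  mid=-2.15224 |R|=0.49775 →hi
  mid=-2.35383 |R|=0.75714 →hi
  mid=-2.45462 |R|=0.90696 →hi
  mid=-2.50502 |R|=0.98734 →hi
  mid=-2.53022 |R|=1.02896 →lo
  mid=-2.51762 |R|=1.00803 →lo
  mid=-2.51132 |R|=0.99766 →hi
  mid=-2.51447 |R|=1.00284 →lo
  ...
  [-2.51289,-2.51270] ⇒ x*=-2.5127
Interval (-2.5127, 0).

z* = -2.5127.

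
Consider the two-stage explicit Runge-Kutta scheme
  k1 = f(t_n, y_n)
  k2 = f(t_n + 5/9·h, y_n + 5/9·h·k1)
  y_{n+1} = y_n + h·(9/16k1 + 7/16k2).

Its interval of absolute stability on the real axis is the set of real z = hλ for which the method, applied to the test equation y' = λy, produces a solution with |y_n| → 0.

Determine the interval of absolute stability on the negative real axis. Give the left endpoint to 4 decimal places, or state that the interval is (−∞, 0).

z∈(-4.1143,0).

With y'=λy (z=hλ):
  k1=λy_n ⇒ h·k1=z·y_n;  k2=λ(1+5/9z)y_n ⇒ h·k2=z(1+5/9z)y_n
  y_{n+1}/y_n = 1 + 9/16z + 7/16z(1+5/9z) = 1 + z + 35/144z²
  ⇒ R(z) = 1 + z + 35/144z².

Find x<0 with |R(x)|<1.
x=-1.22: |R|=0.1418
R=1: x+35/144x²=0 ⇒ x=−144/35=-4.1143; min R=1−1/(4·35/144)=-0.0286>−1
Confirm numerically:
  x=-3.044: |R|=0.20814 <1
  x=-2.059: |R|=0.02857 <1
  x=-1.885: |R|=0.02137 <1
  x=-1.884: |R|=0.02128 <1
  x=-4.445: |R|=1.35730 >1
  x=-4.375: |R|=1.27724 >1
Stable set (-4.1143, 0).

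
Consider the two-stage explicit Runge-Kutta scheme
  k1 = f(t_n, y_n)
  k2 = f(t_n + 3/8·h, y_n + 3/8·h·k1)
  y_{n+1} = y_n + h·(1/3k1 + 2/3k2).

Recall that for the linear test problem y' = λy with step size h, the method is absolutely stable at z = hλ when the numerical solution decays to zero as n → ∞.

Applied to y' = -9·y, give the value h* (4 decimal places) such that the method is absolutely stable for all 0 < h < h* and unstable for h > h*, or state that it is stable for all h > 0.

Test eqn y'=λy, z=hλ:
  k1=λy_n ⇒ h·k1=z·y_n;  k2=λ(1+3/8z)y_n ⇒ h·k2=z(1+3/8z)y_n
  y_{n+1}/y_n = 1 + 1/3z + 2/3z(1+3/8z) = 1 + z + 1/4z²
  so R(z) = 1 + z + 1/4z².

Solve |R(x)|<1 on ℝ⁻.
x=-1.67: |R|=0.0272
R=1: x+1/4x²=0 ⇒ x=−4=-4.0000; min R=1−1/(4·1/4)=0.0000>−1
Confirm numerically:
  x=-3.577: |R|=0.62173 <1
  x=-3.172: |R|=0.34340 <1
  x=-2.347: |R|=0.03010 <1
  x=-1.616: |R|=0.03686 <1
  x=-4.512: |R|=1.57754 >1
  x=-4.156: |R|=1.16208 >1
  x=-4.131: |R|=1.13529 >1
Interval (-4.0000, 0).

(-4.0000,0); λ=-9 ⇒ h* = (4)/9 = 0.4444.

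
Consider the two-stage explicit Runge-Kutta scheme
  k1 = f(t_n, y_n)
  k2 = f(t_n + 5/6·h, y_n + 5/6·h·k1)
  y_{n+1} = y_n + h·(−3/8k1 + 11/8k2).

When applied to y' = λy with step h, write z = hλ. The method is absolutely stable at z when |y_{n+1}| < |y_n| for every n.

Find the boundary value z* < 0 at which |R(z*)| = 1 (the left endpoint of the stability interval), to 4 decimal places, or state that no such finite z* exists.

On y'=λy, z=hλ:
  k1=λy_n ⇒ h·k1=z·y_n;  k2=λ(1+5/6z)y_n ⇒ h·k2=z(1+5/6z)y_n
  y_{n+1}/y_n = 1 − 3/8z + 11/8z(1+5/6z) = 1 + z + 55/48z²
  R(z) = 1 + z + 55/48z².

Find x<0 with |R(x)|<1.
x=-0.98: |R|=1.1205
R=1: x+55/48x²=0 ⇒ x=−48/55=-0.8727; min R=1−1/(4·55/48)=0.7818>−1
Confirm numerically:
  x=-0.742: |R|=0.88885 <1
  x=-0.710: |R|=0.86761 <1
  x=-0.643: |R|=0.83074 <1
  x=-0.447: |R|=0.78195 <1
  x=-1.398: |R|=1.84142 >1
  x=-1.262: |R|=1.56290 >1
  x=-0.979: |R|=1.11921 >1
Stable set (-0.8727, 0).

z* = -0.8727.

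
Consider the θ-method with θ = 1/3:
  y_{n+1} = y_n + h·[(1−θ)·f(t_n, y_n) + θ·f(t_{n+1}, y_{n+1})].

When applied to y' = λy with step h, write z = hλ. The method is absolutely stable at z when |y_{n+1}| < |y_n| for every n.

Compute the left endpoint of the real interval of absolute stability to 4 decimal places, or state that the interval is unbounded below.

Set f=λy, z=hλ:
  y_{n+1} = y_n + z·[2/3·y_n + 1/3·y_{n+1}] ⇒ (1 − 1/3z)y_{n+1} = (1 + 2/3z)y_n
  R(z) = (1 + 2/3z)/(1 − 1/3z).

Solve |R(x)|<1 on ℝ⁻.
x=-1.04: |R|=0.2277
R=−1: 1+2/3x = −1+1/3x ⇒ -1/3x=2 ⇒ x=2/(-1/3)=-6.0000
Confirm numerically:
  x=-4.617: |R|=0.81843 <1
  x=-4.181: |R|=0.74669 <1
  x=-3.900: |R|=0.69565 <1
  x=-6.539: |R|=1.05650 >1
  x=-6.528: |R|=1.05542 >1
  x=-6.206: |R|=1.02238 >1
Interval (-6.0000, 0).

z* = -6.0000.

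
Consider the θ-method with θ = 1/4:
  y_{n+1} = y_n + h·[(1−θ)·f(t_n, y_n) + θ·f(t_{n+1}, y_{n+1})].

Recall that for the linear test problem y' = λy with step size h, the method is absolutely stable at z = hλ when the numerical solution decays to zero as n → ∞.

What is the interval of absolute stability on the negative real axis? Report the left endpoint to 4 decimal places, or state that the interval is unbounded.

Test eqn y'=λy, z=hλ:
  y_{n+1} = y_n + z·[3/4·y_n + 1/4·y_{n+1}] ⇒ (1 − 1/4z)y_{n+1} = (1 + 3/4z)y_n
  R(z) = (1 + 3/4z)/(1 − 1/4z).

Find x<0 with |R(x)|<1.
x=-0.32: |R|=0.7037
R=−1: 1+3/4x = −1+1/4x ⇒ -1/2x=2 ⇒ x=2/(-1/2)=-4.0000
Confirm numerically:
  x=-3.929: |R|=0.98209 <1
  x=-3.822: |R|=0.95449 <1
  x=-3.612: |R|=0.89806 <1
  x=-4.564: |R|=1.13171 >1
  x=-4.393: |R|=1.09365 >1
Interval (-4.0000, 0).

z∈(-4.0000,0).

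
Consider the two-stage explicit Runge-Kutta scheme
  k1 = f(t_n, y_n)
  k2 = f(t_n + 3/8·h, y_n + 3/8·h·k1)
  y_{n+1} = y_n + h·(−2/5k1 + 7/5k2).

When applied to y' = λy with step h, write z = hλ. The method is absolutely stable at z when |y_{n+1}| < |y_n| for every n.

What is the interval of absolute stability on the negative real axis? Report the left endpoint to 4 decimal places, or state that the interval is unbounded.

Test eqn y'=λy, z=hλ:
  k1=λy_n ⇒ h·k1=z·y_n;  k2=λ(1+3/8z)y_n ⇒ h·k2=z(1+3/8z)y_n
  y_{n+1}/y_n = 1 − 2/5z + 7/5z(1+3/8z) = 1 + z + 21/40z²
  ⇒ R(z) = 1 + z + 21/40z².

Find x<0 with |R(x)|<1.
x=-1.05: |R|=0.5288
R=1: x+21/40x²=0 ⇒ x=−40/21=-1.9048; min R=1−1/(4·21/40)=0.5238>−1
Confirm numerically:
  x=-1.443: |R|=0.65018 <1
  x=-1.004: |R|=0.52521 <1
  x=-0.842: |R|=0.53021 <1
  x=-2.195: |R|=1.33446 >1
  x=-2.119: |R|=1.23833 >1
So |R|<1 on (-1.9048, 0).

z∈(-1.9048,0).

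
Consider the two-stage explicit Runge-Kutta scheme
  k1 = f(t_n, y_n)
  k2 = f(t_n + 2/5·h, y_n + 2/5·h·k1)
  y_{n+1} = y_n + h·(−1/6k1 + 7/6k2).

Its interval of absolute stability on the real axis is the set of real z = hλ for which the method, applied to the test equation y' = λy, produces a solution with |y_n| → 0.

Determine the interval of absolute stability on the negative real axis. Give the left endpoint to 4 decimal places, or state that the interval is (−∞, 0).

z∈(-2.1429,0).

Test eqn y'=λy, z=hλ:
  k1=λy_n ⇒ h·k1=z·y_n;  k2=λ(1+2/5z)y_n ⇒ h·k2=z(1+2/5z)y_n
  y_{n+1}/y_n = 1 − 1/6z + 7/6z(1+2/5z) = 1 + z + 7/15z²
  Hence R(z) = 1 + z + 7/15z².

Find x<0 with |R(x)|<1.
x=-0.55: |R|=0.5912
R=1: x+7/15x²=0 ⇒ x=−15/7=-2.1429; min R=1−1/(4·7/15)=0.4643>−1
Confirm numerically:
  x=-1.553: |R|=0.57251 <1
  x=-1.475: |R|=0.54029 <1
  x=-1.118: |R|=0.46530 <1
  x=-1.041: |R|=0.46472 <1
  x=-2.266: |R|=1.13022 >1
  x=-2.251: |R|=1.11360 >1
  x=-2.222: |R|=1.08207 >1
Interval (-2.1429, 0).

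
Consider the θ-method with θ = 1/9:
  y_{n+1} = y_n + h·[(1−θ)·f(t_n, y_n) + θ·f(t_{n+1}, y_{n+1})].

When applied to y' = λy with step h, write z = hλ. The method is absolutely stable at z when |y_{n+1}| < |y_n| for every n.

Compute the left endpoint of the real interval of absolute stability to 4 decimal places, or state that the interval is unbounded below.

z* = -2.5714.

On y'=λy, z=hλ:
  y_{n+1} = y_n + z·[8/9·y_n + 1/9·y_{n+1}] ⇒ (1 − 1/9z)y_{n+1} = (1 + 8/9z)y_n
  R(z) = (1 + 8/9z)/(1 − 1/9z).

Find x<0 with |R(x)|<1.
x=-0.68: |R|=0.3678
R=−1: 1+8/9x = −1+1/9x ⇒ -7/9x=2 ⇒ x=2/(-7/9)=-2.5714
Confirm numerically:
  x=-1.673: |R|=0.41076 <1
  x=-1.582: |R|=0.34549 <1
  x=-1.421: |R|=0.22723 <1
  x=-2.678: |R|=1.06388 >1
  x=-2.631: |R|=1.03585 >1
  x=-2.610: |R|=1.02326 >1
Interval (-2.5714, 0).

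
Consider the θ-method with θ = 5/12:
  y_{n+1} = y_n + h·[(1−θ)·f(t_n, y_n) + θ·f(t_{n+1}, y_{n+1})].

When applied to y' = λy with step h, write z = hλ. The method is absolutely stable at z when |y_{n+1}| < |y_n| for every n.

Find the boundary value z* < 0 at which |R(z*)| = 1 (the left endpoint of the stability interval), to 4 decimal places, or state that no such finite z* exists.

On y'=λy, z=hλ:
  y_{n+1} = y_n + z·[7/12·y_n + 5/12·y_{n+1}] ⇒ (1 − 5/12z)y_{n+1} = (1 + 7/12z)y_n
  so R(z) = (1 + 7/12z)/(1 − 5/12z).

Need |R(x)|<1, x<0.
x=-0.54: |R|=0.5592
R=−1: 1+7/12x = −1+5/12x ⇒ -1/6x=2 ⇒ x=2/(-1/6)=-12.0000
Confirm numerically:
  x=-11.713: |R|=0.99187 <1
  x=-6.673: |R|=0.76515 <1
  x=-5.847: |R|=0.70156 <1
  x=-12.454: |R|=1.01223 >1
  x=-12.032: |R|=1.00089 >1
Stable set (-12.0000, 0).

z* = -12.0000.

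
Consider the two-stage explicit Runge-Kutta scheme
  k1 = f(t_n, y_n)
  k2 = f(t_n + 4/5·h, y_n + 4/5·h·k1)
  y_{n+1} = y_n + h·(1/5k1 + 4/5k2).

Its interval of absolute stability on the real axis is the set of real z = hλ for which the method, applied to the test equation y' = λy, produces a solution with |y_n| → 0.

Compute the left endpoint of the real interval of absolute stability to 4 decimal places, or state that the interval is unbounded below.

Test eqn y'=λy, z=hλ:
  k1=λy_n ⇒ h·k1=z·y_n;  k2=λ(1+4/5z)y_n ⇒ h·k2=z(1+4/5z)y_n
  y_{n+1}/y_n = 1 + 1/5z + 4/5z(1+4/5z) = 1 + z + 16/25z²
  R(z) = 1 + z + 16/25z².

Need |R(x)|<1, x<0.
x=-1.3: |R|=0.7816
R=1: x+16/25x²=0 ⇒ x=−25/16=-1.5625; min R=1−1/(4·16/25)=0.6094>−1
Confirm numerically:
  x=-1.398: |R|=0.85282 <1
  x=-1.177: |R|=0.70961 <1
  x=-1.033: |R|=0.64994 <1
  x=-0.851: |R|=0.61249 <1
  x=-2.119: |R|=1.75470 >1
  x=-2.030: |R|=1.60738 >1
  x=-1.886: |R|=1.39048 >1
Interval (-1.5625, 0).

left endpoint -1.5625.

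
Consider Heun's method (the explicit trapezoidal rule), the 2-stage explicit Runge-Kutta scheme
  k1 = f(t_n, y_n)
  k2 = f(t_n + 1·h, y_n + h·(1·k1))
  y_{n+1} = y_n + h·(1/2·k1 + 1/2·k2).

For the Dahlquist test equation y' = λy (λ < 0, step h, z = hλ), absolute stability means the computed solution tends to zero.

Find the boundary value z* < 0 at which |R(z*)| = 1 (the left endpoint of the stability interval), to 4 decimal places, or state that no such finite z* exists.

z* = -2.0000.

With y'=λy (z=hλ):
  order 2, 2-stage ⇒ R(z)=1+z+z^2/2
  (e.g. R(-0.68)=0.55120, |R|=0.55120)

Need |R(x)|<1, x<0.
x=-0.68: |R|=0.5512
|R(-1.95)|=0.9512 |R(-1.42)|=0.5882 |R(-0.83)|=0.5145
Bisect:
  x_lo=-2.6624 |R|=1.8817  x_hi=-0.2326 |R|=0.7945
  mid=-1.44746 |R|=0.60011 →hi
  mid=-2.05491 |R|=1.05642 →lo
  mid=-1.75119 |R|=0.78214 →hi
  mid=-1.90305 |R|=0.90775 →hi
  mid=-1.97898 |R|=0.97920 →hi
  mid=-2.01695 |R|=1.01709 →lo
  mid=-1.99796 |R|=0.99797 →hi
  ...
  [-2.00004,-1.99989] ⇒ x*=-2.0000
Interval (-2.0000, 0).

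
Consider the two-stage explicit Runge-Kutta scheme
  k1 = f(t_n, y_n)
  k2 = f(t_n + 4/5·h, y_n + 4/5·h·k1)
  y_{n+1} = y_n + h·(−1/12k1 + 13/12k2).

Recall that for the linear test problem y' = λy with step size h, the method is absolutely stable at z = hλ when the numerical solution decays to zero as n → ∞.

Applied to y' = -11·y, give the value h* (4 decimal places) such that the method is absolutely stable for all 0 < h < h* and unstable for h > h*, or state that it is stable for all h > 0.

(-1.1538,0); λ=-11 ⇒ h* = (15/13)/11 = 0.1049.

Test eqn y'=λy, z=hλ:
  k1=λy_n ⇒ h·k1=z·y_n;  k2=λ(1+4/5z)y_n ⇒ h·k2=z(1+4/5z)y_n
  y_{n+1}/y_n = 1 − 1/12z + 13/12z(1+4/5z) = 1 + z + 13/15z²
  so R(z) = 1 + z + 13/15z².

Need |R(x)|<1, x<0.
x=-1.72: |R|=1.8439
R=1: x+13/15x²=0 ⇒ x=−15/13=-1.1538; min R=1−1/(4·13/15)=0.7115>−1
Confirm numerically:
  x=-1.029: |R|=0.88866 <1
  x=-0.766: |R|=0.74252 <1
  x=-0.608: |R|=0.71238 <1
  x=-0.594: |R|=0.71179 <1
  x=-1.612: |R|=1.64007 >1
  x=-1.473: |R|=1.40743 >1
  x=-1.220: |R|=1.06995 >1
Interval (-1.1538, 0).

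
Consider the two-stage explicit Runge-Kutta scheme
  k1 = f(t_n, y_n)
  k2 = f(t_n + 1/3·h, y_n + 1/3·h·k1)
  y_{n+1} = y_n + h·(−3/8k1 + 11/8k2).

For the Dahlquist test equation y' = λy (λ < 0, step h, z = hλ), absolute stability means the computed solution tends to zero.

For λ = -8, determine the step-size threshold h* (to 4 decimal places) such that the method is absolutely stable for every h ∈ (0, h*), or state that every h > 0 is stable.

Set f=λy, z=hλ:
  k1=λy_n ⇒ h·k1=z·y_n;  k2=λ(1+1/3z)y_n ⇒ h·k2=z(1+1/3z)y_n
  y_{n+1}/y_n = 1 − 3/8z + 11/8z(1+1/3z) = 1 + z + 11/24z²
  ⇒ R(z) = 1 + z + 11/24z².

Find x<0 with |R(x)|<1.
x=-1.41: |R|=0.5012
R=1: x+11/24x²=0 ⇒ x=−24/11=-2.1818; min R=1−1/(4·11/24)=0.4545>−1
Confirm numerically:
  x=-2.019: |R|=0.84933 <1
  x=-1.892: |R|=0.74868 <1
  x=-1.779: |R|=0.67155 <1
  x=-1.670: |R|=0.60825 <1
  x=-2.760: |R|=1.73140 >1
  x=-2.750: |R|=1.71615 >1
  x=-2.595: |R|=1.49143 >1
Interval (-2.1818, 0).

(-2.1818,0); λ=-8 ⇒ h* = (24/11)/8 = 0.2727.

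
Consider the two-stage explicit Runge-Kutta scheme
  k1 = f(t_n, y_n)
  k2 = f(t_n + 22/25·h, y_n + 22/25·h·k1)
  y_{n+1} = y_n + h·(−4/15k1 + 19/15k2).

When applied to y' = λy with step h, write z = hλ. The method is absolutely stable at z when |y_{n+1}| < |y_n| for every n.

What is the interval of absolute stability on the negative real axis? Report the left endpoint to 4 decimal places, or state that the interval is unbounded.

Set f=λy, z=hλ:
  k1=λy_n ⇒ h·k1=z·y_n;  k2=λ(1+22/25z)y_n ⇒ h·k2=z(1+22/25z)y_n
  y_{n+1}/y_n = 1 − 4/15z + 19/15z(1+22/25z) = 1 + z + 418/375z²
  Hence R(z) = 1 + z + 418/375z².

Boundary: |R(x)|=1, x<0.
x=-1.52: |R|=2.0553
R=1: x+418/375x²=0 ⇒ x=−375/418=-0.8971; min R=1−1/(4·418/375)=0.7757>−1
Confirm numerically:
  x=-0.579: |R|=0.79468 <1
  x=-0.495: |R|=0.77812 <1
  x=-0.458: |R|=0.77582 <1
  x=-1.320: |R|=1.62220 >1
  x=-1.135: |R|=1.30094 >1
Stable set (-0.8971, 0).

z∈(-0.8971,0).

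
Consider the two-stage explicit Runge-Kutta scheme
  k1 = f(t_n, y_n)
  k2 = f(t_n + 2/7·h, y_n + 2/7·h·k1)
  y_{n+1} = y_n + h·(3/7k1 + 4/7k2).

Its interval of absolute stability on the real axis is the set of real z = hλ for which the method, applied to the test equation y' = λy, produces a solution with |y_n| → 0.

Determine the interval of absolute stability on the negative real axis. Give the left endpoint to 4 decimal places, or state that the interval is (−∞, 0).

Set f=λy, z=hλ:
  k1=λy_n ⇒ h·k1=z·y_n;  k2=λ(1+2/7z)y_n ⇒ h·k2=z(1+2/7z)y_n
  y_{n+1}/y_n = 1 + 3/7z + 4/7z(1+2/7z) = 1 + z + 8/49z²
  Hence R(z) = 1 + z + 8/49z².

Solve |R(x)|<1 on ℝ⁻.
x=-1.57: |R|=0.1676
R=1: x+8/49x²=0 ⇒ x=−49/8=-6.1250; min R=1−1/(4·8/49)=-0.5312>−1
Confirm numerically:
  x=-5.812: |R|=0.70299 <1
  x=-5.460: |R|=0.40720 <1
  x=-4.347: |R|=0.26187 <1
  x=-3.166: |R|=0.52950 <1
  x=-6.544: |R|=1.44766 >1
  x=-6.259: |R|=1.13693 >1
  x=-6.239: |R|=1.11612 >1
Stable set (-6.1250, 0).

(-6.1250, 0).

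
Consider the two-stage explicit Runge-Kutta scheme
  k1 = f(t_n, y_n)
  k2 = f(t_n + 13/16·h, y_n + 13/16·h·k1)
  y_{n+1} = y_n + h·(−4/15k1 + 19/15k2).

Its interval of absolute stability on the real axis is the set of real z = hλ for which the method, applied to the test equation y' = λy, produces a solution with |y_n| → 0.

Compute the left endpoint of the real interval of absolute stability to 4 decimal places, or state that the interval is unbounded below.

z* = -0.9717.

With y'=λy (z=hλ):
  k1=λy_n ⇒ h·k1=z·y_n;  k2=λ(1+13/16z)y_n ⇒ h·k2=z(1+13/16z)y_n
  y_{n+1}/y_n = 1 − 4/15z + 19/15z(1+13/16z) = 1 + z + 247/240z²
  R(z) = 1 + z + 247/240z².

Boundary: |R(x)|=1, x<0.
x=-0.71: |R|=0.8088
R=1: x+247/240x²=0 ⇒ x=−240/247=-0.9717; min R=1−1/(4·247/240)=0.7571>−1
Confirm numerically:
  x=-0.910: |R|=0.94225 <1
  x=-0.873: |R|=0.91136 <1
  x=-0.641: |R|=0.78187 <1
  x=-1.284: |R|=1.41274 >1
  x=-1.211: |R|=1.29829 >1
So |R|<1 on (-0.9717, 0).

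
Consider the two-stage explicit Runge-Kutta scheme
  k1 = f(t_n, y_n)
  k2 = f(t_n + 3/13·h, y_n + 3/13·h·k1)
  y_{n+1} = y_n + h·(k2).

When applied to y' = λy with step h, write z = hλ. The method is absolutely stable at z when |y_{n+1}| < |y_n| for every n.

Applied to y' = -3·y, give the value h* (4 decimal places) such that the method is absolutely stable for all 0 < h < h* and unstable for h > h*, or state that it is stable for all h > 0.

(-4.3333,0); λ=-3 ⇒ h* = (13/3)/3 = 1.4444.

Set f=λy, z=hλ:
  k1=λy_n ⇒ h·k1=z·y_n;  k2=λ(1+3/13z)y_n ⇒ h·k2=z(1+3/13z)y_n
  y_{n+1}/y_n = 1 + z(1+3/13z) = 1 + z + 3/13z²
  R(z) = 1 + z + 3/13z².

Find x<0 with |R(x)|<1.
x=-1.6: |R|=0.0092
R=1: x+3/13x²=0 ⇒ x=−13/3=-4.3333; min R=1−1/(4·3/13)=-0.0833>−1
Confirm numerically:
  x=-4.079: |R|=0.76059 <1
  x=-2.871: |R|=0.03115 <1
  x=-2.668: |R|=0.02533 <1
  x=-4.823: |R|=1.54500 >1
  x=-4.585: |R|=1.26628 >1
  x=-4.542: |R|=1.21871 >1
Stable set (-4.3333, 0).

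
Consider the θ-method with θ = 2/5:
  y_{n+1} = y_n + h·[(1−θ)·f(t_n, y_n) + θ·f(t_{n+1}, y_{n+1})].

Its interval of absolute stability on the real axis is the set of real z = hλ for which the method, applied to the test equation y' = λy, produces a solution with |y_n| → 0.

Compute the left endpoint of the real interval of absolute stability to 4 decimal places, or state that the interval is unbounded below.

z* = -10.0000.

On y'=λy, z=hλ:
  y_{n+1} = y_n + z·[3/5·y_n + 2/5·y_{n+1}] ⇒ (1 − 2/5z)y_{n+1} = (1 + 3/5z)y_n
  Hence R(z) = (1 + 3/5z)/(1 − 2/5z).

Solve |R(x)|<1 on ℝ⁻.
x=-0.41: |R|=0.6478
R=−1: 1+3/5x = −1+2/5x ⇒ -1/5x=2 ⇒ x=2/(-1/5)=-10.0000
Confirm numerically:
  x=-9.129: |R|=0.96255 <1
  x=-6.203: |R|=0.78186 <1
  x=-5.952: |R|=0.76053 <1
  x=-10.573: |R|=1.02192 >1
  x=-10.471: |R|=1.01816 >1
So |R|<1 on (-10.0000, 0).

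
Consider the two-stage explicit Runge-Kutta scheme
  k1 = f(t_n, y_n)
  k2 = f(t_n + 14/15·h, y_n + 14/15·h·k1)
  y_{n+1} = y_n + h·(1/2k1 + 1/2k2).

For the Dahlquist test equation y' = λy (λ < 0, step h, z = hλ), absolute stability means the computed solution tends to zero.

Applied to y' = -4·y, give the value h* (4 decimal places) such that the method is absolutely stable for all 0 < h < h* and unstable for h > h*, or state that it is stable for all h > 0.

On y'=λy, z=hλ:
  k1=λy_n ⇒ h·k1=z·y_n;  k2=λ(1+14/15z)y_n ⇒ h·k2=z(1+14/15z)y_n
  y_{n+1}/y_n = 1 + 1/2z + 1/2z(1+14/15z) = 1 + z + 7/15z²
  ⇒ R(z) = 1 + z + 7/15z².

Need |R(x)|<1, x<0.
x=-0.38: |R|=0.6874
R=1: x+7/15x²=0 ⇒ x=−15/7=-2.1429; min R=1−1/(4·7/15)=0.4643>−1
Confirm numerically:
  x=-1.846: |R|=0.74427 <1
  x=-1.790: |R|=0.70525 <1
  x=-1.520: |R|=0.55819 <1
  x=-1.024: |R|=0.46534 <1
  x=-2.498: |R|=1.41400 >1
  x=-2.208: |R|=1.06712 >1
  x=-2.184: |R|=1.04193 >1
Interval (-2.1429, 0).

(-2.1429,0); λ=-4 ⇒ h* = (15/7)/4 = 0.5357.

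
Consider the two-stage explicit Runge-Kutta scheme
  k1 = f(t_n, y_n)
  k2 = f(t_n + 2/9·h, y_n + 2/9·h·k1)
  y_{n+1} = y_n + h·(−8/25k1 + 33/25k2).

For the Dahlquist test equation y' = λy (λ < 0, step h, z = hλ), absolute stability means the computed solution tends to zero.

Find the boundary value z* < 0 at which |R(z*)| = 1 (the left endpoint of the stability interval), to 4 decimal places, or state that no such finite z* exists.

left endpoint -3.4091.

Set f=λy, z=hλ:
  k1=λy_n ⇒ h·k1=z·y_n;  k2=λ(1+2/9z)y_n ⇒ h·k2=z(1+2/9z)y_n
  y_{n+1}/y_n = 1 − 8/25z + 33/25z(1+2/9z) = 1 + z + 22/75z²
  so R(z) = 1 + z + 22/75z².

Need |R(x)|<1, x<0.
x=-1.38: |R|=0.1786
R=1: x+22/75x²=0 ⇒ x=−75/22=-3.4091; min R=1−1/(4·22/75)=0.1477>−1
Confirm numerically:
  x=-3.188: |R|=0.79325 <1
  x=-2.197: |R|=0.21886 <1
  x=-2.053: |R|=0.18334 <1
  x=-1.912: |R|=0.16035 <1
  x=-3.729: |R|=1.34993 >1
  x=-3.700: |R|=1.31573 >1
  x=-3.641: |R|=1.24769 >1
Stable set (-3.4091, 0).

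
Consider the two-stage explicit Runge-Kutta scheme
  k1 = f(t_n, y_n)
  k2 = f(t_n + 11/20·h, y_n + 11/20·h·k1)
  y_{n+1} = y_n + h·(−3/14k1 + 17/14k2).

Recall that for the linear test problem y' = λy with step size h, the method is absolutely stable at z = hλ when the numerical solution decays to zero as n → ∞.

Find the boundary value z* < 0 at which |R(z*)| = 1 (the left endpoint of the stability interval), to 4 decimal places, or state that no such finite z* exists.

With y'=λy (z=hλ):
  k1=λy_n ⇒ h·k1=z·y_n;  k2=λ(1+11/20z)y_n ⇒ h·k2=z(1+11/20z)y_n
  y_{n+1}/y_n = 1 − 3/14z + 17/14z(1+11/20z) = 1 + z + 187/280z²
  R(z) = 1 + z + 187/280z².

Need |R(x)|<1, x<0.
x=-1.65: |R|=1.1682
R=1: x+187/280x²=0 ⇒ x=−280/187=-1.4973; min R=1−1/(4·187/280)=0.6257>−1
Confirm numerically:
  x=-1.452: |R|=0.95605 <1
  x=-1.128: |R|=0.72177 <1
  x=-0.902: |R|=0.64137 <1
  x=-1.929: |R|=1.55612 >1
  x=-1.914: |R|=1.53263 >1
  x=-1.861: |R|=1.45200 >1
Interval (-1.4973, 0).

z* = -1.4973.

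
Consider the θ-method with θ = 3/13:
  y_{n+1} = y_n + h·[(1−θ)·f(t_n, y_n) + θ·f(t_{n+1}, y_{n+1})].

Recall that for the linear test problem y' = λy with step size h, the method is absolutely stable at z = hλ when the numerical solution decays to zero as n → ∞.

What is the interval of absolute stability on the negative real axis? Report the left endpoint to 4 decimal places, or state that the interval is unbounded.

z∈(-3.7143,0).

Test eqn y'=λy, z=hλ:
  y_{n+1} = y_n + z·[10/13·y_n + 3/13·y_{n+1}] ⇒ (1 − 3/13z)y_{n+1} = (1 + 10/13z)y_n
  ⇒ R(z) = (1 + 10/13z)/(1 − 3/13z).

Need |R(x)|<1, x<0.
x=-1.5: |R|=0.1143
R=−1: 1+10/13x = −1+3/13x ⇒ -7/13x=2 ⇒ x=2/(-7/13)=-3.7143
Confirm numerically:
  x=-2.769: |R|=0.68944 <1
  x=-2.468: |R|=0.57244 <1
  x=-2.457: |R|=0.56796 <1
  x=-2.381: |R|=0.53666 <1
  x=-4.294: |R|=1.15679 >1
  x=-4.063: |R|=1.09691 >1
  x=-3.982: |R|=1.07512 >1
Interval (-3.7143, 0).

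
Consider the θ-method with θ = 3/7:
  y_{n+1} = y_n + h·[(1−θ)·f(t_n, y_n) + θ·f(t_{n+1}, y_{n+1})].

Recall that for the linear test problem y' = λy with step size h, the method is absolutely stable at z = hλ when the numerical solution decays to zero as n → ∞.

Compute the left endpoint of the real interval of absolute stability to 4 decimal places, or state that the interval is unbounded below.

On y'=λy, z=hλ:
  y_{n+1} = y_n + z·[4/7·y_n + 3/7·y_{n+1}] ⇒ (1 − 3/7z)y_{n+1} = (1 + 4/7z)y_n
  Hence R(z) = (1 + 4/7z)/(1 − 3/7z).

Boundary: |R(x)|=1, x<0.
x=-1.78: |R|=0.0097
R=−1: 1+4/7x = −1+3/7x ⇒ -1/7x=2 ⇒ x=2/(-1/7)=-14.0000
Confirm numerically:
  x=-13.940: |R|=0.99877 <1
  x=-13.408: |R|=0.98746 <1
  x=-9.583: |R|=0.87644 <1
  x=-6.596: |R|=0.72361 <1
  x=-14.440: |R|=1.00874 >1
  x=-14.177: |R|=1.00357 >1
  x=-14.136: |R|=1.00275 >1
So |R|<1 on (-14.0000, 0).

left endpoint -14.0000.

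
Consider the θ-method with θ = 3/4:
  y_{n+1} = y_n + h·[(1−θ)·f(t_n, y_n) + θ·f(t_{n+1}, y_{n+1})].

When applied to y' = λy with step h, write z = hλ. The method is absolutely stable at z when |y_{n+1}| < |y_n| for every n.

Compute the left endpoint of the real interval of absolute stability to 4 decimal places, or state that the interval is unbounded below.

Test eqn y'=λy, z=hλ:
  y_{n+1} = y_n + z·[1/4·y_n + 3/4·y_{n+1}] ⇒ (1 − 3/4z)y_{n+1} = (1 + 1/4z)y_n
  so R(z) = (1 + 1/4z)/(1 − 3/4z).

Solve |R(x)|<1 on ℝ⁻.
x=-1.71: |R|=0.2508
x=-2: |R|=0.2000
x=-10: |R|=0.1765
x=-100: |R|=0.3158
θ=3/4≥1/2 ⇒ |1+1/4x|<|1−3/4x| ∀x<0 ⇒ interval (−∞,0).

unbounded; (−∞, 0).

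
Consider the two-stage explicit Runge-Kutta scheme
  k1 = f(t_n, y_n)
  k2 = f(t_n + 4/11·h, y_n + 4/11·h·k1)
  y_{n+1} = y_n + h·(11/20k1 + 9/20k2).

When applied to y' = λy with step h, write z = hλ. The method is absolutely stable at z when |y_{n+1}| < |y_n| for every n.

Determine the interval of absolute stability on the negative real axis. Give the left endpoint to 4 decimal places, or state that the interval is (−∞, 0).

On y'=λy, z=hλ:
  k1=λy_n ⇒ h·k1=z·y_n;  k2=λ(1+4/11z)y_n ⇒ h·k2=z(1+4/11z)y_n
  y_{n+1}/y_n = 1 + 11/20z + 9/20z(1+4/11z) = 1 + z + 9/55z²
  Hence R(z) = 1 + z + 9/55z².

Solve |R(x)|<1 on ℝ⁻.
x=-1.04: |R|=0.1370
R=1: x+9/55x²=0 ⇒ x=−55/9=-6.1111; min R=1−1/(4·9/55)=-0.5278>−1
Confirm numerically:
  x=-4.586: |R|=0.14450 <1
  x=-3.197: |R|=0.52450 <1
  x=-2.812: |R|=0.51807 <1
  x=-6.473: |R|=1.38332 >1
  x=-6.451: |R|=1.35879 >1
  x=-6.300: |R|=1.19473 >1
So |R|<1 on (-6.1111, 0).

z∈(-6.1111,0).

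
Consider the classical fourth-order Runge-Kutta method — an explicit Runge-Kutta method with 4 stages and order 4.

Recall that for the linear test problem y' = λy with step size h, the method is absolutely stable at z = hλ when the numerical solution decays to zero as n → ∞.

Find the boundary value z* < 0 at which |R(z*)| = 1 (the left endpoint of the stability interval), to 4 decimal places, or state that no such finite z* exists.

On y'=λy, z=hλ:
  order 4, 4-stage ⇒ R(z)=1+z+z^2/2+z^3/6+z^4/24
  (e.g. R(-0.86)=0.42658, |R|=0.42658)

Find x<0 with |R(x)|<1.
x=-0.86: |R|=0.4266
|R(-3.13)|=1.6569 |R(-2.71)|=0.8923 |R(-2.65)|=0.8145
Bisect:
  x_lo=-3.4142 |R|=2.4427  x_hi=-0.0714 |R|=0.9311
  mid=-1.74279 |R|=0.27802 →hi
  mid=-2.57849 |R|=0.73042 →hi
  mid=-2.99634 |R|=1.36770 →lo
  mid=-2.78742 |R|=1.00321 →lo
  mid=-2.68296 |R|=0.85636 →hi
  mid=-2.73519 |R|=0.92705 →hi
  mid=-2.76130 |R|=0.96443 →hi
  mid=-2.77436 |R|=0.98364 →hi
  mid=-2.78089 |R|=0.99338 →hi
  mid=-2.78415 |R|=0.99828 →hi
  ...
  [-2.78538,-2.78517] ⇒ x*=-2.7853
So |R|<1 on (-2.7853, 0).

z* = -2.7853.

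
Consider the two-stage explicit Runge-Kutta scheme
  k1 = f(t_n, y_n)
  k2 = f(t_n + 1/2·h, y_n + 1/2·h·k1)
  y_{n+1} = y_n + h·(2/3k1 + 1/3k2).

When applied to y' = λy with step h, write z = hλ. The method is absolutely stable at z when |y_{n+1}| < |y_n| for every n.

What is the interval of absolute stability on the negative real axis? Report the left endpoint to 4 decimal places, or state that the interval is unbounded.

z∈(-6.0000,0).

On y'=λy, z=hλ:
  k1=λy_n ⇒ h·k1=z·y_n;  k2=λ(1+1/2z)y_n ⇒ h·k2=z(1+1/2z)y_n
  y_{n+1}/y_n = 1 + 2/3z + 1/3z(1+1/2z) = 1 + z + 1/6z²
  ⇒ R(z) = 1 + z + 1/6z².

Solve |R(x)|<1 on ℝ⁻.
x=-0.51: |R|=0.5333
R=1: x+1/6x²=0 ⇒ x=−6=-6.0000; min R=1−1/(4·1/6)=-0.5000>−1
Confirm numerically:
  x=-5.376: |R|=0.44090 <1
  x=-5.329: |R|=0.40404 <1
  x=-4.116: |R|=0.29242 <1
  x=-3.403: |R|=0.47293 <1
  x=-6.473: |R|=1.51029 >1
  x=-6.276: |R|=1.28870 >1
  x=-6.259: |R|=1.27018 >1
Interval (-6.0000, 0).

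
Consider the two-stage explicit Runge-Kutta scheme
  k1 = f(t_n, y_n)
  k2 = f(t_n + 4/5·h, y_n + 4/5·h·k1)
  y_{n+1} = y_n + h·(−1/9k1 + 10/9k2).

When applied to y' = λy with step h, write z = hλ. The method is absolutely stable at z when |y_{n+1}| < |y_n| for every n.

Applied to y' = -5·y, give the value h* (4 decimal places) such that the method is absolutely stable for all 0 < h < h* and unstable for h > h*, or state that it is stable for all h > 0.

(-1.1250,0); λ=-5 ⇒ h* = (9/8)/5 = 0.2250.

With y'=λy (z=hλ):
  k1=λy_n ⇒ h·k1=z·y_n;  k2=λ(1+4/5z)y_n ⇒ h·k2=z(1+4/5z)y_n
  y_{n+1}/y_n = 1 − 1/9z + 10/9z(1+4/5z) = 1 + z + 8/9z²
  ⇒ R(z) = 1 + z + 8/9z².

Find x<0 with |R(x)|<1.
x=-0.37: |R|=0.7517
R=1: x+8/9x²=0 ⇒ x=−9/8=-1.1250; min R=1−1/(4·8/9)=0.7188>−1
Confirm numerically:
  x=-1.011: |R|=0.89755 <1
  x=-0.934: |R|=0.84143 <1
  x=-0.886: |R|=0.81177 <1
  x=-0.583: |R|=0.71912 <1
  x=-1.440: |R|=1.40320 >1
  x=-1.418: |R|=1.36931 >1
  x=-1.322: |R|=1.23150 >1
Interval (-1.1250, 0).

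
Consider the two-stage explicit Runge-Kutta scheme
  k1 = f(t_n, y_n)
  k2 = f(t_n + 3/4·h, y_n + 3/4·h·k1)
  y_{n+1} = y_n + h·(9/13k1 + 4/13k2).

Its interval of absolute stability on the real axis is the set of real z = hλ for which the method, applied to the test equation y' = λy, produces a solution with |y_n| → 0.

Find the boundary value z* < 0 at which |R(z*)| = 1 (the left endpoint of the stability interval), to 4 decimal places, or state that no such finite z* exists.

z* = -4.3333.

Set f=λy, z=hλ:
  k1=λy_n ⇒ h·k1=z·y_n;  k2=λ(1+3/4z)y_n ⇒ h·k2=z(1+3/4z)y_n
  y_{n+1}/y_n = 1 + 9/13z + 4/13z(1+3/4z) = 1 + z + 3/13z²
  Hence R(z) = 1 + z + 3/13z².

Find x<0 with |R(x)|<1.
x=-1.47: |R|=0.0287
R=1: x+3/13x²=0 ⇒ x=−13/3=-4.3333; min R=1−1/(4·3/13)=-0.0833>−1
Confirm numerically:
  x=-3.714: |R|=0.46918 <1
  x=-3.390: |R|=0.26202 <1
  x=-2.019: |R|=0.07830 <1
  x=-4.912: |R|=1.65594 >1
  x=-4.405: |R|=1.07285 >1
Stable set (-4.3333, 0).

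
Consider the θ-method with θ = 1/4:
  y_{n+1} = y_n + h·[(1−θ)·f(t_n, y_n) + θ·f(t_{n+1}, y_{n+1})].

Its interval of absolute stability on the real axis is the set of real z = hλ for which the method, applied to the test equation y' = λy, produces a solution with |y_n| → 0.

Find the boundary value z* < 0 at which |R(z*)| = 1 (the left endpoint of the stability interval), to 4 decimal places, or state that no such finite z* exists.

left endpoint -4.0000.

Test eqn y'=λy, z=hλ:
  y_{n+1} = y_n + z·[3/4·y_n + 1/4·y_{n+1}] ⇒ (1 − 1/4z)y_{n+1} = (1 + 3/4z)y_n
  ⇒ R(z) = (1 + 3/4z)/(1 − 1/4z).

Find x<0 with |R(x)|<1.
x=-0.4: |R|=0.6364
R=−1: 1+3/4x = −1+1/4x ⇒ -1/2x=2 ⇒ x=2/(-1/2)=-4.0000
Confirm numerically:
  x=-2.763: |R|=0.63419 <1
  x=-2.552: |R|=0.55800 <1
  x=-2.404: |R|=0.50156 <1
  x=-1.915: |R|=0.29501 <1
  x=-4.582: |R|=1.13563 >1
  x=-4.331: |R|=1.07946 >1
  x=-4.047: |R|=1.01168 >1
Stable set (-4.0000, 0).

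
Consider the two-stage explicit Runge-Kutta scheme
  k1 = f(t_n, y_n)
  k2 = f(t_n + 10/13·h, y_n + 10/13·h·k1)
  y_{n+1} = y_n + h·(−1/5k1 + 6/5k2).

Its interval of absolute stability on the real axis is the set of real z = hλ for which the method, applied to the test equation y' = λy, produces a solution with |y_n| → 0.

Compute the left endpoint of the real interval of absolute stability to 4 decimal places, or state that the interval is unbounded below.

left endpoint -1.0833.

On y'=λy, z=hλ:
  k1=λy_n ⇒ h·k1=z·y_n;  k2=λ(1+10/13z)y_n ⇒ h·k2=z(1+10/13z)y_n
  y_{n+1}/y_n = 1 − 1/5z + 6/5z(1+10/13z) = 1 + z + 12/13z²
  Hence R(z) = 1 + z + 12/13z².

Solve |R(x)|<1 on ℝ⁻.
x=-0.54: |R|=0.7292
R=1: x+12/13x²=0 ⇒ x=−13/12=-1.0833; min R=1−1/(4·12/13)=0.7292>−1
Confirm numerically:
  x=-1.009: |R|=0.93077 <1
  x=-0.577: |R|=0.73032 <1
  x=-0.495: |R|=0.73118 <1
  x=-1.593: |R|=1.74945 >1
  x=-1.534: |R|=1.63814 >1
  x=-1.338: |R|=1.31453 >1
Interval (-1.0833, 0).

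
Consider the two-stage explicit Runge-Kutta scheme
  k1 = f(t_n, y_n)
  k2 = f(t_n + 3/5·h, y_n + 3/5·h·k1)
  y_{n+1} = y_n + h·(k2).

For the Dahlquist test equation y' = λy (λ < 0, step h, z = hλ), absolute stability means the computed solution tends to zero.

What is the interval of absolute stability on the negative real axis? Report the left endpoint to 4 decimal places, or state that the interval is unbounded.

z∈(-1.6667,0).

Test eqn y'=λy, z=hλ:
  k1=λy_n ⇒ h·k1=z·y_n;  k2=λ(1+3/5z)y_n ⇒ h·k2=z(1+3/5z)y_n
  y_{n+1}/y_n = 1 + z(1+3/5z) = 1 + z + 3/5z²
  R(z) = 1 + z + 3/5z².

Find x<0 with |R(x)|<1.
x=-1.18: |R|=0.6554
R=1: x+3/5x²=0 ⇒ x=−5/3=-1.6667; min R=1−1/(4·3/5)=0.5833>−1
Confirm numerically:
  x=-1.504: |R|=0.85321 <1
  x=-1.233: |R|=0.67917 <1
  x=-0.992: |R|=0.59844 <1
  x=-0.750: |R|=0.58750 <1
  x=-2.200: |R|=1.70400 >1
  x=-1.974: |R|=1.36401 >1
  x=-1.737: |R|=1.07330 >1
Stable set (-1.6667, 0).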